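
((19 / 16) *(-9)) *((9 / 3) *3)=-1539 / 16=-96.19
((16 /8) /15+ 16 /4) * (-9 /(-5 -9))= 93 /35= 2.66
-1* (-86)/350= 43/175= 0.25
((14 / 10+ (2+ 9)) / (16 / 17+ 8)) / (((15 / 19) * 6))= 0.29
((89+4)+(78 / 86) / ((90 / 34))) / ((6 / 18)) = 60206 / 215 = 280.03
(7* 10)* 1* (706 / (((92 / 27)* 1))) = 14503.70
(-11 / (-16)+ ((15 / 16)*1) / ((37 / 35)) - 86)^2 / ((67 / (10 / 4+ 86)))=27634129425 / 2935136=9414.94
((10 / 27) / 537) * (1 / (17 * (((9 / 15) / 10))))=500 / 739449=0.00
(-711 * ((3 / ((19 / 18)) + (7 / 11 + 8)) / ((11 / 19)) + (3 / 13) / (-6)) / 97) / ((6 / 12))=-290.09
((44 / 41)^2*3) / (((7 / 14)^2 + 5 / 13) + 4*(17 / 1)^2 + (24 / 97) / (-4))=29295552 / 9806538793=0.00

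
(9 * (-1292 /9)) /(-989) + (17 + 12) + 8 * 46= 393925 /989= 398.31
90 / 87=30 / 29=1.03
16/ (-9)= -16/ 9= -1.78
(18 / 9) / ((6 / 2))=2 / 3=0.67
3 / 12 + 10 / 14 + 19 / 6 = 347 / 84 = 4.13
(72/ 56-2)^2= 0.51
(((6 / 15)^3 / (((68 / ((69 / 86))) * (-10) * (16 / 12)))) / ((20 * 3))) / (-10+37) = -23 / 657900000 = -0.00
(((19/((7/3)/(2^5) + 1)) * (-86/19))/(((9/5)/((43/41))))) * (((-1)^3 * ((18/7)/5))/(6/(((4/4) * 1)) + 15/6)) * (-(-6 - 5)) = 15620352/502537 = 31.08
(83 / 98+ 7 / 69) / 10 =6413 / 67620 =0.09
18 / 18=1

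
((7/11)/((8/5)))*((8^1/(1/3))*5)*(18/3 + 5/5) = 3675/11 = 334.09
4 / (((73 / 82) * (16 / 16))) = 328 / 73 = 4.49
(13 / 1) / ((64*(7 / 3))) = 39 / 448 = 0.09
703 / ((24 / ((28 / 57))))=259 / 18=14.39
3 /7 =0.43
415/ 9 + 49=856/ 9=95.11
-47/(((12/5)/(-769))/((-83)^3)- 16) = 103330487705/35176336228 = 2.94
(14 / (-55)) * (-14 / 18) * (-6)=-196 / 165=-1.19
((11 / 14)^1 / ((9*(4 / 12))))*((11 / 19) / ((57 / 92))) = 5566 / 22743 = 0.24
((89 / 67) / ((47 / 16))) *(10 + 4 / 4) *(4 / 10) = 31328 / 15745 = 1.99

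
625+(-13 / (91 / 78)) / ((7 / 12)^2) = 203143 / 343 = 592.25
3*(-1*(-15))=45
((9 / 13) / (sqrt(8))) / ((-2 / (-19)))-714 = -714+ 171*sqrt(2) / 104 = -711.67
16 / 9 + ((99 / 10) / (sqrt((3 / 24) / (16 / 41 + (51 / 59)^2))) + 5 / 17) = 317 / 153 + 693 * sqrt(271666) / 12095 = 31.94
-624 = -624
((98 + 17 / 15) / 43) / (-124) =-1487 / 79980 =-0.02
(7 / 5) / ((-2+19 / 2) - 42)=-14 / 345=-0.04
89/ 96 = 0.93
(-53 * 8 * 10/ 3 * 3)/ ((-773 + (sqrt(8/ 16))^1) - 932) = 4240 * sqrt(2)/ 5814049 + 14458400/ 5814049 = 2.49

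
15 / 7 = 2.14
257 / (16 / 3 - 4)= 771 / 4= 192.75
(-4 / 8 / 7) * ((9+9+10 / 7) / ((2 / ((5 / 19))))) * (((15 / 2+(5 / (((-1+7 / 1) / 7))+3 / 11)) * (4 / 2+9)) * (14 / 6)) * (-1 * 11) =839630 / 1197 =701.45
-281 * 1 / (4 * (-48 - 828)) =281 / 3504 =0.08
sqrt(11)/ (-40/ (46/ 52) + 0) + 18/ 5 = 18/ 5-23 * sqrt(11)/ 1040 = 3.53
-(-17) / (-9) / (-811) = 17 / 7299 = 0.00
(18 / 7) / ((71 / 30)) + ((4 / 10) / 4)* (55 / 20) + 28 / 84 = 1.69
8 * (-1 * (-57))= 456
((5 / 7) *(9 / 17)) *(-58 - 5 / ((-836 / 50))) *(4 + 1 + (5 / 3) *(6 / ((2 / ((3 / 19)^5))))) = -610843220775 / 5598459839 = -109.11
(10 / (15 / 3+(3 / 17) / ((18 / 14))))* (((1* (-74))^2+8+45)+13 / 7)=9872580 / 917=10766.17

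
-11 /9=-1.22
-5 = -5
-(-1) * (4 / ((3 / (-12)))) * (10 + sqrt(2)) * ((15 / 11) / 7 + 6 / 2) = -39360 / 77- 3936 * sqrt(2) / 77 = -583.46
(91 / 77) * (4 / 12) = 13 / 33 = 0.39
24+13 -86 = -49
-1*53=-53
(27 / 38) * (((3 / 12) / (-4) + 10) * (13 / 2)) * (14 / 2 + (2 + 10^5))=5581402281 / 1216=4589968.98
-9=-9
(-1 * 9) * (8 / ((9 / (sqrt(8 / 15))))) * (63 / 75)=-112 * sqrt(30) / 125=-4.91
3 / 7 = 0.43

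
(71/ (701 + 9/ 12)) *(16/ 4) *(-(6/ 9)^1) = -2272/ 8421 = -0.27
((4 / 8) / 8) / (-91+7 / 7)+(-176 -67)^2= 85030559 / 1440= 59049.00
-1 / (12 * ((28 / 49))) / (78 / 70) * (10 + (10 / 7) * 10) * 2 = -2975 / 468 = -6.36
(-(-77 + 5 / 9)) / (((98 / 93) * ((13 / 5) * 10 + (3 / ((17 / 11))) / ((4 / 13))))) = 725152 / 322959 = 2.25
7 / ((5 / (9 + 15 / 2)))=231 / 10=23.10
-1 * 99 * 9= -891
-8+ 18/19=-134/19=-7.05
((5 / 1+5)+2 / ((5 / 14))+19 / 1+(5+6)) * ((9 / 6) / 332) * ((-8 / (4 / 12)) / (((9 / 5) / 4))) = -912 / 83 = -10.99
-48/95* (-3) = 144/95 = 1.52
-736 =-736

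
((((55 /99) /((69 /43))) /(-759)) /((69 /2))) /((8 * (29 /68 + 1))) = -3655 /3154671927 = -0.00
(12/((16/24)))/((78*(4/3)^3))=81/832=0.10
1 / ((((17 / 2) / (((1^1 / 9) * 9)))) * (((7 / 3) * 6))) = 1 / 119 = 0.01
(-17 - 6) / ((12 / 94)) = -1081 / 6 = -180.17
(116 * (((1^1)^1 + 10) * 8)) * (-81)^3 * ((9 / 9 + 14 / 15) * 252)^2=-32192172481125888 / 25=-1287686899245035.52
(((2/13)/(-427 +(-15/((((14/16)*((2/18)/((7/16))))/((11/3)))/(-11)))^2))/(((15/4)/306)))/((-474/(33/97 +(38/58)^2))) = -401728/146103291597679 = -0.00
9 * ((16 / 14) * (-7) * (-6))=432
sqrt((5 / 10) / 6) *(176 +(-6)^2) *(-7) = -742 *sqrt(3) / 3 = -428.39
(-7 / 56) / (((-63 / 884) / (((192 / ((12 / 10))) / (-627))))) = -0.45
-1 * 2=-2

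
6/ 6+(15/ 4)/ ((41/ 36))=176/ 41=4.29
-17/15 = -1.13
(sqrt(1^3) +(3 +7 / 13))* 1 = 59 / 13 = 4.54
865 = 865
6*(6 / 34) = 18 / 17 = 1.06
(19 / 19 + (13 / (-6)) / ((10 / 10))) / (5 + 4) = -0.13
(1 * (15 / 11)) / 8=15 / 88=0.17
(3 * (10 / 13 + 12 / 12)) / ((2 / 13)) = 69 / 2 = 34.50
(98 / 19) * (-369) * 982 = -35511084 / 19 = -1869004.42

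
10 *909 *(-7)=-63630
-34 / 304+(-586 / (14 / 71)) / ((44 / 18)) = -14230561 / 11704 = -1215.87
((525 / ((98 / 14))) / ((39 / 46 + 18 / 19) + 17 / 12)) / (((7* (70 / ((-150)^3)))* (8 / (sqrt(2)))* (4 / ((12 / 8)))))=-24888515625* sqrt(2) / 3301228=-10661.99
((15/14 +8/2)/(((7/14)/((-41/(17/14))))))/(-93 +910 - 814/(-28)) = -81508/201365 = -0.40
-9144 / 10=-4572 / 5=-914.40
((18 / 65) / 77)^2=324 / 25050025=0.00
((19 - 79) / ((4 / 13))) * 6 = -1170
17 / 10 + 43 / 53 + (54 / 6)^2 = 44261 / 530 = 83.51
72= 72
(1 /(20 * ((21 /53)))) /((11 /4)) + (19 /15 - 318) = -365774 /1155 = -316.69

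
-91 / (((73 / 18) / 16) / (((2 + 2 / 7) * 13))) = -778752 / 73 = -10667.84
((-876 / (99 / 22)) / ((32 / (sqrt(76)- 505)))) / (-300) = -7373 / 720+73 * sqrt(19) / 1800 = -10.06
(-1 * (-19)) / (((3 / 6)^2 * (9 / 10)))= 760 / 9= 84.44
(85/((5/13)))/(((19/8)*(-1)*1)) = -93.05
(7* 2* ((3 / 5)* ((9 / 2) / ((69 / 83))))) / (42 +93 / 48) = 83664 / 80845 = 1.03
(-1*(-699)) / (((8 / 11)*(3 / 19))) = 48697 / 8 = 6087.12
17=17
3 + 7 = 10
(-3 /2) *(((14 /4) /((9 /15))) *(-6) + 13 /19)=978 /19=51.47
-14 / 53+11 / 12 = 415 / 636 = 0.65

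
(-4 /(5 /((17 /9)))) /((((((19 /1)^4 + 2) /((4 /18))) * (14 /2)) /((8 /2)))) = -544 /369465705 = -0.00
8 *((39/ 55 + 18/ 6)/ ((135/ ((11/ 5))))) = 544/ 1125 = 0.48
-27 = -27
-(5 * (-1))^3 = 125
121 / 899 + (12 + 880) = 892.13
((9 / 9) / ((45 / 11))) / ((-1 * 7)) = -11 / 315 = -0.03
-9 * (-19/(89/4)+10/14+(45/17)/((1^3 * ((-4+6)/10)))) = -1248264/10591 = -117.86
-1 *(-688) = 688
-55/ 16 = -3.44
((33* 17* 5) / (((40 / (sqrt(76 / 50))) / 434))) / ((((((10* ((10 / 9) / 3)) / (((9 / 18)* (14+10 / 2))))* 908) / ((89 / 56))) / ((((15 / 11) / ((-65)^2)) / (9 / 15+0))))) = 72183717* sqrt(38) / 4910464000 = 0.09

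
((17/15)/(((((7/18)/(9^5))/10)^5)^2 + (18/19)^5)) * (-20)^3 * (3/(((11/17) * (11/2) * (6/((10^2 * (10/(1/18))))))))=-126411796562869705746624453968984124944568029989372661716621433537593344000000000000000/4207250966169949658738272025338915332726316211892515952330863669174558470411771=-30046174.47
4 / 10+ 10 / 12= 37 / 30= 1.23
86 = 86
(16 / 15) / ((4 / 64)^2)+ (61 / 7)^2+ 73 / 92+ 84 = 29333483 / 67620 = 433.80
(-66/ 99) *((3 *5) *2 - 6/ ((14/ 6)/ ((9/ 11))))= -1432/ 77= -18.60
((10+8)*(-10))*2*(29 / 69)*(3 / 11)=-41.26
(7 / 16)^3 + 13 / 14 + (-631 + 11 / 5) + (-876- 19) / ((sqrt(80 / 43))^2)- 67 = -168569883 / 143360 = -1175.85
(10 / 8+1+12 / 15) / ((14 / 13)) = 793 / 280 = 2.83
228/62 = 114/31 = 3.68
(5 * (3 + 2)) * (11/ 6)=275/ 6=45.83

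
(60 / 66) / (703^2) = 10 / 5436299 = 0.00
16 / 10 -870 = -4342 / 5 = -868.40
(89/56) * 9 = 801/56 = 14.30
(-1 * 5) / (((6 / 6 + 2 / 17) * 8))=-0.56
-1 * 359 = -359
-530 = -530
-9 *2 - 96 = -114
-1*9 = -9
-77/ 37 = -2.08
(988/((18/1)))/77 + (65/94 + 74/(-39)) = -0.49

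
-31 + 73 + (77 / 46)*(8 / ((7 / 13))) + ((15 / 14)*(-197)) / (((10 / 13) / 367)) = -64809139 / 644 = -100635.31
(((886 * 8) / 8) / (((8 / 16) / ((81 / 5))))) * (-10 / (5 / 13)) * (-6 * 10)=44781984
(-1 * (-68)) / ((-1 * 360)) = -17 / 90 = -0.19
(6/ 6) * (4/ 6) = 2/ 3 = 0.67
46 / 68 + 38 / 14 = 807 / 238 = 3.39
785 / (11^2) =785 / 121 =6.49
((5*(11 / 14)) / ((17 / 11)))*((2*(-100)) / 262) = -30250 / 15589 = -1.94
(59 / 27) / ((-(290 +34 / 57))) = -1121 / 149076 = -0.01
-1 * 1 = -1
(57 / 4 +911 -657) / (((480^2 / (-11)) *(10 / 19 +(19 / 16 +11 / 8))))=-224257 / 54086400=-0.00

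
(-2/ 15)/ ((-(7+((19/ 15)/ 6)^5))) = 787320000/ 41336776099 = 0.02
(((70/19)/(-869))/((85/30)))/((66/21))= -1470/3087557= -0.00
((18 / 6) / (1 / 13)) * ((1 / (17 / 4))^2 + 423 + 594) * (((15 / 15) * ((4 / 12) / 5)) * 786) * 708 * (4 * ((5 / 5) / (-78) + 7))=11885938524912 / 289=41127814965.09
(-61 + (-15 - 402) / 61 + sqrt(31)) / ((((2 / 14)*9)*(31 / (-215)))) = 6227690 / 17019 - 1505*sqrt(31) / 279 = 335.89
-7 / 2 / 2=-7 / 4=-1.75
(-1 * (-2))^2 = 4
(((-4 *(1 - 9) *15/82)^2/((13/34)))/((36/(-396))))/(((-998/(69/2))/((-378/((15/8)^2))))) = -39955120128/10904647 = -3664.05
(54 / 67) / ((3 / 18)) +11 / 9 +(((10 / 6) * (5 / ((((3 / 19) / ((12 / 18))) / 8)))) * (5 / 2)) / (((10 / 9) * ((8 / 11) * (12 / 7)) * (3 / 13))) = 31944497 / 14472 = 2207.33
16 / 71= 0.23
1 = 1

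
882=882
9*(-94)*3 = -2538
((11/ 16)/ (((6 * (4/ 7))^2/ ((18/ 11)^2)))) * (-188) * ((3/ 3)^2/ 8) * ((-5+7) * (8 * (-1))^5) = 2653056/ 11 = 241186.91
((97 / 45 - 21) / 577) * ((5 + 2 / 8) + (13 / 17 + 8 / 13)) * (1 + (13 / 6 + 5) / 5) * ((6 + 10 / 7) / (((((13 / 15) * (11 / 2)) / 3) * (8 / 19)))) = -861695942 / 147282135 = -5.85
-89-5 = -94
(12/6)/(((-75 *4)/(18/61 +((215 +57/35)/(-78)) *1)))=0.02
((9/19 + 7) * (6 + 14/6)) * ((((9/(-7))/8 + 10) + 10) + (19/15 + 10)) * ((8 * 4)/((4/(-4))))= -74206360/1197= -61993.62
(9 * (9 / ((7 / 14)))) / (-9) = -18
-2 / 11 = -0.18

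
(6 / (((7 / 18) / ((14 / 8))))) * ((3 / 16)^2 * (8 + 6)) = 1701 / 128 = 13.29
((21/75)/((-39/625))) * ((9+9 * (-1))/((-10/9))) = 0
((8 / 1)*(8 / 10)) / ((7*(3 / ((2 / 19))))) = 64 / 1995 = 0.03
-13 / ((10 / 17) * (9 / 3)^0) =-221 / 10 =-22.10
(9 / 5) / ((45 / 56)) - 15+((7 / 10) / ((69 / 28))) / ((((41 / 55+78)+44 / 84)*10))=-671727507 / 52644700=-12.76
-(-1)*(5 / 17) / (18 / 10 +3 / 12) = 100 / 697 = 0.14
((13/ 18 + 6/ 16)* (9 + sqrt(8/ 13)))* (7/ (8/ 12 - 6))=-1659/ 128 - 553* sqrt(26)/ 2496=-14.09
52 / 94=26 / 47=0.55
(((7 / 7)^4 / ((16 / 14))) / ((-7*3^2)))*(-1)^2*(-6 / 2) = 0.04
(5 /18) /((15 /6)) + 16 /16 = 10 /9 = 1.11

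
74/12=37/6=6.17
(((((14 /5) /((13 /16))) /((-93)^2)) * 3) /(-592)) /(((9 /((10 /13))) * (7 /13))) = -4 /12480507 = -0.00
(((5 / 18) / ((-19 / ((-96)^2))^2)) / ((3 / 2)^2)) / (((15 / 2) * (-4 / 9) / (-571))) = 1796210688 / 361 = 4975652.88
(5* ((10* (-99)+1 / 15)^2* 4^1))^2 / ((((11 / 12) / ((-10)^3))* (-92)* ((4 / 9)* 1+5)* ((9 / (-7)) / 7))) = -31114928187408384640 / 6831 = -4554959477003130.53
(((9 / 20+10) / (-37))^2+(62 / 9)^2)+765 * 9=6932.54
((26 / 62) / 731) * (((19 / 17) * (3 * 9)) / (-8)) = -6669 / 3081896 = -0.00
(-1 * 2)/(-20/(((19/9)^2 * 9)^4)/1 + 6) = -16983563041/50950623513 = -0.33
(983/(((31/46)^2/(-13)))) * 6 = -162242184/961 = -168826.41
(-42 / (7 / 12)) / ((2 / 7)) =-252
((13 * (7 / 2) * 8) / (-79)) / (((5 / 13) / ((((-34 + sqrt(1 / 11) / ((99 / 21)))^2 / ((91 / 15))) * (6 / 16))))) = -180021049 / 210298 + 9282 * sqrt(11) / 9559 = -852.81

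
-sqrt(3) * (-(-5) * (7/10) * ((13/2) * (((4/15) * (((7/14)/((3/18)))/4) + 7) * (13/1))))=-10647 * sqrt(3)/5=-3688.23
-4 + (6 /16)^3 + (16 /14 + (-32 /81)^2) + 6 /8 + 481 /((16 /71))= 50145856637 /23514624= 2132.54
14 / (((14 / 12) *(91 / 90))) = 1080 / 91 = 11.87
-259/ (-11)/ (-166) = -259/ 1826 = -0.14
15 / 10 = 3 / 2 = 1.50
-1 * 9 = -9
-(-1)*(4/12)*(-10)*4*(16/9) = -640/27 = -23.70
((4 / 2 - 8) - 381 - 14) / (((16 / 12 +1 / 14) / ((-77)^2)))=-1692478.27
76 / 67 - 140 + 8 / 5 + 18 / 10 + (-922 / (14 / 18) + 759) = -1317642 / 2345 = -561.89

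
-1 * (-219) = 219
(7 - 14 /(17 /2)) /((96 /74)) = 3367 /816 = 4.13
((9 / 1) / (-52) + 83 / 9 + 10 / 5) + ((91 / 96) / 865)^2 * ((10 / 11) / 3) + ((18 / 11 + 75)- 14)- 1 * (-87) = 47534473376773 / 295823024640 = 160.69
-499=-499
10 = 10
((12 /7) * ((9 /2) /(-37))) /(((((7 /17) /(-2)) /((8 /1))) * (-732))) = -1224 /110593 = -0.01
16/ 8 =2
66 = 66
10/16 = 0.62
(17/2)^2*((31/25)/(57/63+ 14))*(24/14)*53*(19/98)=81195417/766850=105.88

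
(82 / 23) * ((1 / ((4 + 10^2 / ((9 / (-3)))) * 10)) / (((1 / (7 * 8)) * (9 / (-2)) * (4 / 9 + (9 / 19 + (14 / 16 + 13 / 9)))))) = 261744 / 5602685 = 0.05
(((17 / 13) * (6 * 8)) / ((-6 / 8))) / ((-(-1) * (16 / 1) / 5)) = -340 / 13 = -26.15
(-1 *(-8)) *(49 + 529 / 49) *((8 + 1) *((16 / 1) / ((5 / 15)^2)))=30378240 / 49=619964.08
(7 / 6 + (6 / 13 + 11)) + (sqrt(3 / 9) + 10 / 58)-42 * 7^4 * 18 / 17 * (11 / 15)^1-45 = -15061094839 / 192270 + sqrt(3) / 3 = -78332.47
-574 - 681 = -1255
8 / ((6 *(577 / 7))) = 28 / 1731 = 0.02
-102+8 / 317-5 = -106.97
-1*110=-110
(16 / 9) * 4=64 / 9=7.11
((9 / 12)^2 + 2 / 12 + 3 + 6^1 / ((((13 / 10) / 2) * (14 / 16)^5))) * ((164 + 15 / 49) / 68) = 1834449084019 / 34944576576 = 52.50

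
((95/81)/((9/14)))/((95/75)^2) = 1750/1539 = 1.14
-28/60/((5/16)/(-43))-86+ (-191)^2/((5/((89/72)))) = 16194829/1800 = 8997.13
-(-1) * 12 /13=12 /13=0.92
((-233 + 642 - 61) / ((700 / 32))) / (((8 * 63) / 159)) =6148 / 1225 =5.02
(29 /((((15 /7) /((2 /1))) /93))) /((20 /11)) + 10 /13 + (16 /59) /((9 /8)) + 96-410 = 369817969 /345150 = 1071.47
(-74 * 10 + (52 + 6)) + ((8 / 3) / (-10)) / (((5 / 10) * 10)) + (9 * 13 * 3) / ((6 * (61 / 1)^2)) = -380679293 / 558150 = -682.04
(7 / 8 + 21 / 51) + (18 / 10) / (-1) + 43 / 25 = 4103 / 3400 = 1.21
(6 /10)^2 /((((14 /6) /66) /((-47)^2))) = 3936438 /175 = 22493.93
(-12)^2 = 144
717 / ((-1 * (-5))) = 717 / 5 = 143.40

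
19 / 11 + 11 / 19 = 482 / 209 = 2.31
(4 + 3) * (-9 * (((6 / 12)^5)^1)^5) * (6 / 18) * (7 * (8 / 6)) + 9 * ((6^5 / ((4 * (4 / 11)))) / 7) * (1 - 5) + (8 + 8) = -1613498417495 / 58720256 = -27477.71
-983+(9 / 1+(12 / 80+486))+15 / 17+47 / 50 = -826247 / 1700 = -486.03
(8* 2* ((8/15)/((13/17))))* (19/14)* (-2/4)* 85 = -175712/273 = -643.63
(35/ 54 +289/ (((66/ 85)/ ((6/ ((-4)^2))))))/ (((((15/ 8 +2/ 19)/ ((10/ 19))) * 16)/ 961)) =3201739675/ 1430352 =2238.43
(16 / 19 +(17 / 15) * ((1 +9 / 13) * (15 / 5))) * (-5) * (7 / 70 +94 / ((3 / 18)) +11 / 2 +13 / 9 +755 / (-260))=-18737.14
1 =1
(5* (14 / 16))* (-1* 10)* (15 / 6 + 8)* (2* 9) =-33075 / 4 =-8268.75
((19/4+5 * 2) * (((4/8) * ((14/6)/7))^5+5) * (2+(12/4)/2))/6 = 16057853/373248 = 43.02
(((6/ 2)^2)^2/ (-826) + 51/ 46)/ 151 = 9600/ 1434349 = 0.01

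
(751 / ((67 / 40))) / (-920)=-751 / 1541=-0.49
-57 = -57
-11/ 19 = -0.58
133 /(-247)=-7 /13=-0.54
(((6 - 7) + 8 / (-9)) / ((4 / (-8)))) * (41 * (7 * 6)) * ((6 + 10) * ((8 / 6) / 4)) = 312256 / 9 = 34695.11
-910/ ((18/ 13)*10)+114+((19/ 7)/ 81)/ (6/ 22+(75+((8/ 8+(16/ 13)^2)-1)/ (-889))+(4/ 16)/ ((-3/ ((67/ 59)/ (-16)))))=193369409206325/ 4005313316658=48.28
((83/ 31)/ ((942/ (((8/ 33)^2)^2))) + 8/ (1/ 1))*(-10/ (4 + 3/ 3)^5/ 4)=-0.01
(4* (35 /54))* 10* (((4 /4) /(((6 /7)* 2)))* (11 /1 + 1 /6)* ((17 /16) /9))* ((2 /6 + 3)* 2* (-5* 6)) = -3987.41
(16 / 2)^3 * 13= 6656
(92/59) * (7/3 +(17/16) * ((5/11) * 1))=34201/7788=4.39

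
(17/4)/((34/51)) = 51/8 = 6.38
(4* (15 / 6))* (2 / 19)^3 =80 / 6859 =0.01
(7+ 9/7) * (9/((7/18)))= 9396/49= 191.76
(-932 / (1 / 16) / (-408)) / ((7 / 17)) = 1864 / 21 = 88.76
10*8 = 80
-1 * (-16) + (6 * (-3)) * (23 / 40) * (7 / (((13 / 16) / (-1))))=6836 / 65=105.17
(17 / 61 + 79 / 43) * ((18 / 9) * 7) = 77700 / 2623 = 29.62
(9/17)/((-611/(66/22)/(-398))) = 10746/10387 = 1.03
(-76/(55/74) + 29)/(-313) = 4029/17215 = 0.23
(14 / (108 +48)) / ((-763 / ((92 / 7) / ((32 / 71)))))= -1633 / 476112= -0.00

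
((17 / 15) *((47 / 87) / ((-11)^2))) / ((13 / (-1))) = -799 / 2052765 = -0.00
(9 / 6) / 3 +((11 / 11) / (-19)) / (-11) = 211 / 418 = 0.50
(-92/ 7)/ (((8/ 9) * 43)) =-207/ 602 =-0.34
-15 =-15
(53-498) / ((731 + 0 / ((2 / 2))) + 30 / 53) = -23585 / 38773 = -0.61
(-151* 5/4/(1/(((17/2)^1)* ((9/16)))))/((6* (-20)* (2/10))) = 38505/1024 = 37.60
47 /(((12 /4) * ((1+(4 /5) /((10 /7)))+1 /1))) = 6.12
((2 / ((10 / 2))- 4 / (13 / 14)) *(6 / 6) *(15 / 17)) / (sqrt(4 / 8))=-762 *sqrt(2) / 221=-4.88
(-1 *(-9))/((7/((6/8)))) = 27/28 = 0.96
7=7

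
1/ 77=0.01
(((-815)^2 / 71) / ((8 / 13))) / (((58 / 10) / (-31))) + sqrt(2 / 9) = -81253.38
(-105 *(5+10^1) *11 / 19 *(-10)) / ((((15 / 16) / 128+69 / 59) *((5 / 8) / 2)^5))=5321464479744 / 2046775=2599926.46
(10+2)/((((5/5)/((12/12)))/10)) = 120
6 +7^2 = 55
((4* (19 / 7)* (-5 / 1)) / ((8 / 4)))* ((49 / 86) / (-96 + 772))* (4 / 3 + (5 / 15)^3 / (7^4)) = -631655 / 20707596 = -0.03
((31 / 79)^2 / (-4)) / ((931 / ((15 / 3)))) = -4805 / 23241484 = -0.00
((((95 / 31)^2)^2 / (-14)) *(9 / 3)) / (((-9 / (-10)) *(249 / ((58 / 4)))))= -11810340625 / 9658182618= -1.22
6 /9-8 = -22 /3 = -7.33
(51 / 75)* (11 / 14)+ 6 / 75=0.61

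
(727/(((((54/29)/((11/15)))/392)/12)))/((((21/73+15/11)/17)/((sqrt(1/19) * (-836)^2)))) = 2685255780414592 * sqrt(19)/5265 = 2223126036920.35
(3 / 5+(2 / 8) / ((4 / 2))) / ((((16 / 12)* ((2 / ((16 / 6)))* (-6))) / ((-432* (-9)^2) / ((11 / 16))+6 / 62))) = 167774657 / 27280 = 6150.10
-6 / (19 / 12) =-72 / 19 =-3.79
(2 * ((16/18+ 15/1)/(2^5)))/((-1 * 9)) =-143/1296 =-0.11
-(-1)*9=9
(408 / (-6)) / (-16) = 17 / 4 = 4.25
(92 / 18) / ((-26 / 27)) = -69 / 13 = -5.31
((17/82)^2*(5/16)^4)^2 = 32625390625/194184817300996096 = 0.00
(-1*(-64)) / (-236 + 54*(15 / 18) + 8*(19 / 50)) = -1600 / 4699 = -0.34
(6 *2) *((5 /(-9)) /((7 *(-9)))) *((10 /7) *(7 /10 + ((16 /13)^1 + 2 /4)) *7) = 6320 /2457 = 2.57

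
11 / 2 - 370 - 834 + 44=-2309 / 2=-1154.50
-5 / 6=-0.83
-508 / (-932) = 127 / 233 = 0.55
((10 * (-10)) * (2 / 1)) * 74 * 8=-118400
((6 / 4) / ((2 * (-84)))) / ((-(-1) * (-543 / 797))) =797 / 60816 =0.01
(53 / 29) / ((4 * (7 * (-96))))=-53 / 77952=-0.00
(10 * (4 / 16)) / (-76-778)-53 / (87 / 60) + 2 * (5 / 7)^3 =-86951625 / 2427068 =-35.83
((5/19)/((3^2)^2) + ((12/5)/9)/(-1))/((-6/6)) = 2027/7695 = 0.26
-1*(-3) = 3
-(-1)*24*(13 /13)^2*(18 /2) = 216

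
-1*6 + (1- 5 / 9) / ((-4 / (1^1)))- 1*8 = -127 / 9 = -14.11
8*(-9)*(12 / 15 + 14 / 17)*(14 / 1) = -139104 / 85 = -1636.52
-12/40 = -3/10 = -0.30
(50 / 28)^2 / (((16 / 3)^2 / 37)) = 208125 / 50176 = 4.15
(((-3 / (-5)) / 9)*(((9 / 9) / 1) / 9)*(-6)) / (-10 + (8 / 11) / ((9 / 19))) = 11 / 2095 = 0.01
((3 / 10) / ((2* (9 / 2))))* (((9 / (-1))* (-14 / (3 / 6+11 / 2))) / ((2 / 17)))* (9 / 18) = 119 / 40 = 2.98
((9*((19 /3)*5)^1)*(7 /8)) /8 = 1995 /64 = 31.17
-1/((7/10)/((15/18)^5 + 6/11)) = -405155/299376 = -1.35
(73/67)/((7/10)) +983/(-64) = -414307/30016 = -13.80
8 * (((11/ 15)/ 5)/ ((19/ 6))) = 176/ 475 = 0.37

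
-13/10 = -1.30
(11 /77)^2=1 /49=0.02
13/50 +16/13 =969/650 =1.49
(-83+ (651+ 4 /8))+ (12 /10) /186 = 176237 /310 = 568.51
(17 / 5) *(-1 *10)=-34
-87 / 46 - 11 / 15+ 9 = 4399 / 690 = 6.38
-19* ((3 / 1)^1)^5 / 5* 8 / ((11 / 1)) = -36936 / 55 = -671.56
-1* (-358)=358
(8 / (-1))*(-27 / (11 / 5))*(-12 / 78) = -2160 / 143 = -15.10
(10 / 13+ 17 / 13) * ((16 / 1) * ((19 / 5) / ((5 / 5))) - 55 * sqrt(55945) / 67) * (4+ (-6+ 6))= -1107.95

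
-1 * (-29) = 29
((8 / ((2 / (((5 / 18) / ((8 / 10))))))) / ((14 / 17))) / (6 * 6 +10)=425 / 11592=0.04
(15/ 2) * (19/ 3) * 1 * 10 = 475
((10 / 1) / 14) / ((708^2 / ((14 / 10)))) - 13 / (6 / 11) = -11946791 / 501264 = -23.83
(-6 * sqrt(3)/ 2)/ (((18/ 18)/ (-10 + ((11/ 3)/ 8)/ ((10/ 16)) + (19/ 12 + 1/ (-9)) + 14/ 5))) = 899 * sqrt(3)/ 60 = 25.95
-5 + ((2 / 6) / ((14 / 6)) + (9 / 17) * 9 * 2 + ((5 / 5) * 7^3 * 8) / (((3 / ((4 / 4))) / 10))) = 3267028 / 357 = 9151.34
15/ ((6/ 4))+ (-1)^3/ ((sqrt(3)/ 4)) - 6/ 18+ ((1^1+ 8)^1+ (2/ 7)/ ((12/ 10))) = 397/ 21 - 4 * sqrt(3)/ 3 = 16.60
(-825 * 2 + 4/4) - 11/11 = -1650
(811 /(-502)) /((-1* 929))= 811 /466358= 0.00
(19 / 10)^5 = 2476099 / 100000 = 24.76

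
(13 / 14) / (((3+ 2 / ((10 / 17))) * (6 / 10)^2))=1625 / 4032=0.40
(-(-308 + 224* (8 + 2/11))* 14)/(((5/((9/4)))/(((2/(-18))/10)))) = 29351/275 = 106.73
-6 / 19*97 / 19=-582 / 361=-1.61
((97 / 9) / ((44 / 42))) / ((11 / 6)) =679 / 121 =5.61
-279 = -279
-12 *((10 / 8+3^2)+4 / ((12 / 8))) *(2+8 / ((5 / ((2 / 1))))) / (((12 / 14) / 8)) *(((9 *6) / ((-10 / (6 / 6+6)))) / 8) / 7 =25389 / 5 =5077.80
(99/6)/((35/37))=1221/70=17.44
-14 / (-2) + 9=16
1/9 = 0.11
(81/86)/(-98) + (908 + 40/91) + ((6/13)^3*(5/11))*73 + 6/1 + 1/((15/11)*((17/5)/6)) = 3182037248921/3462551092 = 918.99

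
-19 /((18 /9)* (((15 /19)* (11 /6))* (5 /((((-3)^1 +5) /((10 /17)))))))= -6137 /1375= -4.46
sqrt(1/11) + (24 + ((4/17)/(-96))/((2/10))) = sqrt(11)/11 + 9787/408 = 24.29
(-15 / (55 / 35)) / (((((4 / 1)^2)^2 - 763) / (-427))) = -8.04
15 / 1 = 15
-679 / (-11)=679 / 11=61.73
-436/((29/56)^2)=-1367296/841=-1625.80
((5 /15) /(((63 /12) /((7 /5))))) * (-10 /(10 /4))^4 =1024 /45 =22.76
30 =30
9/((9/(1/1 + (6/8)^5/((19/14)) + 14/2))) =79525/9728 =8.17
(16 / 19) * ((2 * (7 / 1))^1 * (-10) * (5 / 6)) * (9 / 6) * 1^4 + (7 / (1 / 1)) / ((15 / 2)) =-41734 / 285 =-146.44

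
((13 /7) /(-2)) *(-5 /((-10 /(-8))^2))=104 /35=2.97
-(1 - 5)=4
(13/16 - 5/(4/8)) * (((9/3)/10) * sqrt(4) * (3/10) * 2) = -1323/400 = -3.31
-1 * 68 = -68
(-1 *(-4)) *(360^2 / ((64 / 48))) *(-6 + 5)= -388800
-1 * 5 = -5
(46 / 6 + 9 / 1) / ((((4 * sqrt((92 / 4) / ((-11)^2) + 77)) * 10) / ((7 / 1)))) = 77 * sqrt(2335) / 11208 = 0.33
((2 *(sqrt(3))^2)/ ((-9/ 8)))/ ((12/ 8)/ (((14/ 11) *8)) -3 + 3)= -3584/ 99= -36.20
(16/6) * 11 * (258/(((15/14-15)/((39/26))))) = -52976/65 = -815.02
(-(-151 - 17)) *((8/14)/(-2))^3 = -192/49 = -3.92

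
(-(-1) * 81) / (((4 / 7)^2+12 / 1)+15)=3969 / 1339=2.96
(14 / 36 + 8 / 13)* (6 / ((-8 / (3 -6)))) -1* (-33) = 35.26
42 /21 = 2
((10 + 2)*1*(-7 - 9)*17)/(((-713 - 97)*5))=0.81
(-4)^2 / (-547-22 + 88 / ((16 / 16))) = -16 / 481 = -0.03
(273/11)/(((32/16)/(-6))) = -819/11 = -74.45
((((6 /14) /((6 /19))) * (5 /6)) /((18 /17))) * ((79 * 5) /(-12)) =-637925 /18144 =-35.16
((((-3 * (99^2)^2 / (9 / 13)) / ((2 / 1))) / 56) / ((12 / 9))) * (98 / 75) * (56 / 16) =-20396655279 / 1600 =-12747909.55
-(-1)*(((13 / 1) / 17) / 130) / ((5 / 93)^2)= 8649 / 4250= 2.04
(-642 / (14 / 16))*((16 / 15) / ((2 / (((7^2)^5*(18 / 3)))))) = -3316098008832 / 5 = -663219601766.40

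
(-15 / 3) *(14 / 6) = -35 / 3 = -11.67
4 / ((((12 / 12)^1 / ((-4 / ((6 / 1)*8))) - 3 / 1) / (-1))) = 4 / 15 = 0.27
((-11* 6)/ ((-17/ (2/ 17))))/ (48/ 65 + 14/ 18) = 77220/ 256343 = 0.30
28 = 28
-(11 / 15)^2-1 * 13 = -3046 / 225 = -13.54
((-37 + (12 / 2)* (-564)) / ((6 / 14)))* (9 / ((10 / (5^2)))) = -359205 / 2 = -179602.50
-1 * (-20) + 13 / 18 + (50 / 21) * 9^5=17717311 / 126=140613.58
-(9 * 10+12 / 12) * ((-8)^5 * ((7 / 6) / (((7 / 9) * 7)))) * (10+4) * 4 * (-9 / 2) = -161021952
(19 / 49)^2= 361 / 2401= 0.15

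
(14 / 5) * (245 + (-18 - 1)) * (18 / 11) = 56952 / 55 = 1035.49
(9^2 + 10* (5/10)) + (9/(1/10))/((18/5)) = 111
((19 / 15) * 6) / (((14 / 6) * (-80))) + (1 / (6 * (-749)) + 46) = 20654003 / 449400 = 45.96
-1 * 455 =-455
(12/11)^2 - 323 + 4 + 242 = -75.81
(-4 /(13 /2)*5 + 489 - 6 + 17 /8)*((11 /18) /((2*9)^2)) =183821 /202176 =0.91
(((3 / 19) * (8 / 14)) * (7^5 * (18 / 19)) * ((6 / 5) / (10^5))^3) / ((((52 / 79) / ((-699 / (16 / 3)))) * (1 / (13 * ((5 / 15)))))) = -96654917709 / 45125000000000000000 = -0.00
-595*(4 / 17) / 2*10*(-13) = 9100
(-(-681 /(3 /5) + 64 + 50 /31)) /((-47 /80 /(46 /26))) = -60997840 /18941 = -3220.41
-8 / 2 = -4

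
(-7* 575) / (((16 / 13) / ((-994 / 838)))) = 3879.11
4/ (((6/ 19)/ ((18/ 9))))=76/ 3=25.33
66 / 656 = 33 / 328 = 0.10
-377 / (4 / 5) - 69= -2161 / 4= -540.25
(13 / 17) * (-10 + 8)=-26 / 17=-1.53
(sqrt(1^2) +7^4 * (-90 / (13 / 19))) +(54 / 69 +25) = -94423322 / 299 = -315797.06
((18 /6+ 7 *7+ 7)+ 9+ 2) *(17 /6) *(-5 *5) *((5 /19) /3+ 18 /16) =-8225875 /1368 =-6013.07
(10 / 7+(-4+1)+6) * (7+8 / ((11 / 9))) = 4619 / 77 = 59.99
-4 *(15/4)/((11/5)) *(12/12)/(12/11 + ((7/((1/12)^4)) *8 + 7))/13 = -15/33211009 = -0.00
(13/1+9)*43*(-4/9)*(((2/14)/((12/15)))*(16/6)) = -37840/189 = -200.21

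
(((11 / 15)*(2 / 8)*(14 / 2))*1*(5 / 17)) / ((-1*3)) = -77 / 612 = -0.13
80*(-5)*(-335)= 134000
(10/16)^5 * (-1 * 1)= -3125/32768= -0.10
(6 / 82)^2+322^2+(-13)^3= 170599656 / 1681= 101487.01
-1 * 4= -4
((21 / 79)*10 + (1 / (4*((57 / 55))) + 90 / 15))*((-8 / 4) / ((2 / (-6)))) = 160297 / 3002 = 53.40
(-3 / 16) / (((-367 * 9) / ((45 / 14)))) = 15 / 82208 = 0.00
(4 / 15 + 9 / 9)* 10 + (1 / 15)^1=12.73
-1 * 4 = -4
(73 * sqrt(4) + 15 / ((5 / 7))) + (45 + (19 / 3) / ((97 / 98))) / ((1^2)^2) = 63554 / 291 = 218.40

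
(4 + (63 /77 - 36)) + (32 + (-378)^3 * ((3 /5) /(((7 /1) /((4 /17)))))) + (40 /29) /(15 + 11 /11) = -1089279.47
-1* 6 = -6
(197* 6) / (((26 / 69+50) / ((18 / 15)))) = 122337 / 4345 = 28.16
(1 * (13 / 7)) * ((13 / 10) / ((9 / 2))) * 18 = 338 / 35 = 9.66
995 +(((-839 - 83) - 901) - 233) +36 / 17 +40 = -17321 / 17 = -1018.88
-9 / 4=-2.25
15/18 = 5/6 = 0.83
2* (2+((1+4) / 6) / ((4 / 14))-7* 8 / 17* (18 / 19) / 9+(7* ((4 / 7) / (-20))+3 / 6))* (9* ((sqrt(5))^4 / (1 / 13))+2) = 276247333 / 9690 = 28508.50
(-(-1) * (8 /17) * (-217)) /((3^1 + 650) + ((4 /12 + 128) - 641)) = -5208 /7157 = -0.73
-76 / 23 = -3.30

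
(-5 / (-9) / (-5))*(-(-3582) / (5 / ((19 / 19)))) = -398 / 5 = -79.60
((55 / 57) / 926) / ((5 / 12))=0.00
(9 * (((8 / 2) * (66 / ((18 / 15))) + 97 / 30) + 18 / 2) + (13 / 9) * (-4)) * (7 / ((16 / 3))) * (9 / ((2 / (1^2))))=3939369 / 320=12310.53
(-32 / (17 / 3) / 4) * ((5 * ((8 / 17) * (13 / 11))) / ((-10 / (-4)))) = -4992 / 3179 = -1.57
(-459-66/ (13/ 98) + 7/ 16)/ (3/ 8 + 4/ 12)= -596607/ 442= -1349.79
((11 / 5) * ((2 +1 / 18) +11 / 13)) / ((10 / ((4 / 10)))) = 7469 / 29250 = 0.26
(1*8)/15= 8/15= 0.53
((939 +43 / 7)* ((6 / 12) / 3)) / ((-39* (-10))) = 1654 / 4095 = 0.40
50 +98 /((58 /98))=215.59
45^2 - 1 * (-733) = 2758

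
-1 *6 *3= -18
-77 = -77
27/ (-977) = -27/ 977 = -0.03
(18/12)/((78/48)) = 12/13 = 0.92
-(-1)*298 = 298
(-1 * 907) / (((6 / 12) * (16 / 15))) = -13605 / 8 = -1700.62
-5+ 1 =-4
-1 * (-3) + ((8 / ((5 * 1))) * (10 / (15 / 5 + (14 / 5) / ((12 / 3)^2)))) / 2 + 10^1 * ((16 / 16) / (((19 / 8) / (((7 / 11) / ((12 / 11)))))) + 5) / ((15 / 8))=727439 / 21717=33.50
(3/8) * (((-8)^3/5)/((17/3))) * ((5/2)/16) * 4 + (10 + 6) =200/17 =11.76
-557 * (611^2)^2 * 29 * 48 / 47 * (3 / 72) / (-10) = 47898308419559 / 5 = 9579661683911.80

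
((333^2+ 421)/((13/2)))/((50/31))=690122/65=10617.26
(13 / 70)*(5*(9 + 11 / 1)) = 130 / 7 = 18.57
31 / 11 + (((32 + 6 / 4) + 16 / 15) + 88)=41377 / 330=125.38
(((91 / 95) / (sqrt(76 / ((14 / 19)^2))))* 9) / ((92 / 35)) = 40131* sqrt(19) / 631028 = 0.28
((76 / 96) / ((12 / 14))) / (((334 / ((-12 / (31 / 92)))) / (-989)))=3025351 / 31062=97.40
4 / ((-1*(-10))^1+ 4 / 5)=10 / 27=0.37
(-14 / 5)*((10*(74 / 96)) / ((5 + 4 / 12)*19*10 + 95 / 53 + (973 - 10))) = -13727 / 1258088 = -0.01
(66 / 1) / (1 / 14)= 924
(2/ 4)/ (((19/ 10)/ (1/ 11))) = 5/ 209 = 0.02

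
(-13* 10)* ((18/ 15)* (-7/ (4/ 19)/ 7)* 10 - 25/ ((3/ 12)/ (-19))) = -239590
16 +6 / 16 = 131 / 8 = 16.38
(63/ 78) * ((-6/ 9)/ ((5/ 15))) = -21/ 13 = -1.62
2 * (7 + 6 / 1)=26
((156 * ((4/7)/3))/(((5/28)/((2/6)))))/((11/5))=832/33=25.21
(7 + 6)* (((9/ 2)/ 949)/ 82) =0.00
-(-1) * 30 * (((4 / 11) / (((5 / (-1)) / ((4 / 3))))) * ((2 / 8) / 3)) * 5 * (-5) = 200 / 33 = 6.06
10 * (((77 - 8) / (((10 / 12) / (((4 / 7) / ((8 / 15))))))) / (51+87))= 45 / 7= 6.43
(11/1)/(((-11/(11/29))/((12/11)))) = -12/29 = -0.41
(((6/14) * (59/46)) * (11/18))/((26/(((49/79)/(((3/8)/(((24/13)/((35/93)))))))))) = 160952/1535365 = 0.10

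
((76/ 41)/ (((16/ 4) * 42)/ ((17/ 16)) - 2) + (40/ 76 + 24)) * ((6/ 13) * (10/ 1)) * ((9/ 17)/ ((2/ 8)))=54790421760/ 228454993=239.83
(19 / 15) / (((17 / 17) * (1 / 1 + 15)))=19 / 240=0.08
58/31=1.87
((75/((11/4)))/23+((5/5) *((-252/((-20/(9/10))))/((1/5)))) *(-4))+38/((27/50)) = -5302354/34155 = -155.24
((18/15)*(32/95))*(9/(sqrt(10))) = 864*sqrt(10)/2375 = 1.15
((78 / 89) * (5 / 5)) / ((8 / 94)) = 1833 / 178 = 10.30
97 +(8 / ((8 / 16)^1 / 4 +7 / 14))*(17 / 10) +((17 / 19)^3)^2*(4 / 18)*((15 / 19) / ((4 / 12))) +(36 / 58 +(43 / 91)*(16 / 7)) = 49839155517401843 / 412812315863675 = 120.73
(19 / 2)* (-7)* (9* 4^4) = -153216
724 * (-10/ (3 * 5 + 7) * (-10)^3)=3620000/ 11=329090.91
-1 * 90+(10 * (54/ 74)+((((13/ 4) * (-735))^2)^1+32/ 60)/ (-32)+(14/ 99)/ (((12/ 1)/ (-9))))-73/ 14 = -1301182478509/ 7293440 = -178404.49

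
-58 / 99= -0.59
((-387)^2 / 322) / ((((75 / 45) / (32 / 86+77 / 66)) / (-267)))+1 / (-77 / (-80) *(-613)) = -2489478664931 / 21712460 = -114656.68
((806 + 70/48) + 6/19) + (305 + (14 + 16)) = 521105/456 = 1142.77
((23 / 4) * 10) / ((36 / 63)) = 100.62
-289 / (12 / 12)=-289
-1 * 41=-41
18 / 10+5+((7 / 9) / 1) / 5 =313 / 45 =6.96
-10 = -10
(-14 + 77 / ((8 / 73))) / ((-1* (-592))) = 5509 / 4736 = 1.16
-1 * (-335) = 335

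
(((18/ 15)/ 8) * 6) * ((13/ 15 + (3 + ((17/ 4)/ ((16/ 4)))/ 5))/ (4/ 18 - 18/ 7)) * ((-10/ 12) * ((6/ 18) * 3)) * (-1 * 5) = -61677/ 9472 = -6.51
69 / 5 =13.80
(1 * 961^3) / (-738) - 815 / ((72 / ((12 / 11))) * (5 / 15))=-4881420613 / 4059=-1202616.56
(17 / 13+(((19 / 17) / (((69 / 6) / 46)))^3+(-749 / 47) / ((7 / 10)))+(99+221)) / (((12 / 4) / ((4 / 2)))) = 2328779506 / 9005529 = 258.59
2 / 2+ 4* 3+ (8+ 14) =35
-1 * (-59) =59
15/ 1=15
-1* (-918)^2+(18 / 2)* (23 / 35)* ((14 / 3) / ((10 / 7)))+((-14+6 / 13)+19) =-842699.22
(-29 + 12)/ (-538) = 17/ 538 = 0.03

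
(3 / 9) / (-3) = -1 / 9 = -0.11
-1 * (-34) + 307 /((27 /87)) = 9209 /9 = 1023.22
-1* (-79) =79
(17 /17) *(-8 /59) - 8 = -480 /59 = -8.14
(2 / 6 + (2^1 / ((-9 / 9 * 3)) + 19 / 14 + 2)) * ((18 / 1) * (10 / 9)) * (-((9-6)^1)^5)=-102870 / 7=-14695.71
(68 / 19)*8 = 544 / 19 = 28.63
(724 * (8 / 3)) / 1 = 5792 / 3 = 1930.67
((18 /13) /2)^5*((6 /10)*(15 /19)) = 531441 /7054567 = 0.08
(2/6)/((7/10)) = 10/21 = 0.48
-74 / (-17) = 74 / 17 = 4.35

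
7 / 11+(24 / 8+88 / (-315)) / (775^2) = 1324387552 / 2081165625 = 0.64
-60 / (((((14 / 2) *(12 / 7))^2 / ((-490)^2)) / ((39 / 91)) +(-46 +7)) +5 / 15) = 385875 / 248666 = 1.55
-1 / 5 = -0.20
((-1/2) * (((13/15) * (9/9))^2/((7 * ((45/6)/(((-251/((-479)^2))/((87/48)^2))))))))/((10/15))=5429632/1519559062875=0.00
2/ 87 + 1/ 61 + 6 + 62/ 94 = 1670914/ 249429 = 6.70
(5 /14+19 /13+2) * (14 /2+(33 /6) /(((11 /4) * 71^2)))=24525855 /917462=26.73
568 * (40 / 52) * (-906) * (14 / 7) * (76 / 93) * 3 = -782204160 / 403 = -1940953.25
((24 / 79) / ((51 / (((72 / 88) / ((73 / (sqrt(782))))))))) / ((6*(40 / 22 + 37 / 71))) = 0.00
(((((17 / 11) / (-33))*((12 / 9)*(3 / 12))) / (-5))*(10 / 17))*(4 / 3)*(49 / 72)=49 / 29403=0.00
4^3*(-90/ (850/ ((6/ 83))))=-3456/ 7055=-0.49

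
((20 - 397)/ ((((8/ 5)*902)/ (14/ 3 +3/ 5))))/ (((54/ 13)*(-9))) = 387179/ 10520928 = 0.04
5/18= 0.28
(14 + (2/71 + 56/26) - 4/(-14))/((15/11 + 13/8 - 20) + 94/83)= -1.04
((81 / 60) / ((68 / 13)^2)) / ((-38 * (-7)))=4563 / 24599680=0.00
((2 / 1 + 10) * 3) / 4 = 9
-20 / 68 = -5 / 17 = -0.29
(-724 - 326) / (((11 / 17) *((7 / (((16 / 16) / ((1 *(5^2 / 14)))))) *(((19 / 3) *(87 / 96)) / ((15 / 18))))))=-114240 / 6061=-18.85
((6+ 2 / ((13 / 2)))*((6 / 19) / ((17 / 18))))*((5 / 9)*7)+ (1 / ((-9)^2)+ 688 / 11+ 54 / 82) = 10955113484 / 153393669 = 71.42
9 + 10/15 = 29/3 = 9.67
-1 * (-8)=8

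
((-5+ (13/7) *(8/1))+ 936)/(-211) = -4.48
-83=-83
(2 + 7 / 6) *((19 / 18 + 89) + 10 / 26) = 402097 / 1404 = 286.39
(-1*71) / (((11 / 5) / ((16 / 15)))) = -1136 / 33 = -34.42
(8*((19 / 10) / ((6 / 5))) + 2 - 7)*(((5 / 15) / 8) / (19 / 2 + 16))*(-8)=-0.10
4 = 4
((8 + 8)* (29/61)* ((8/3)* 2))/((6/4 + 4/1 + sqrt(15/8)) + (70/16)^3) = 173675511808/381953200863- 486539264* sqrt(30)/381953200863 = 0.45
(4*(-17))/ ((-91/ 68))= 4624/ 91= 50.81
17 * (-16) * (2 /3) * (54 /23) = -9792 /23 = -425.74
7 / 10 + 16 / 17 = 279 / 170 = 1.64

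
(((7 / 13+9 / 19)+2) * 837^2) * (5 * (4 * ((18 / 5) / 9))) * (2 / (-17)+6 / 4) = 97989987168 / 4199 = 23336505.64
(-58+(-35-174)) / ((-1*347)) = 267 / 347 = 0.77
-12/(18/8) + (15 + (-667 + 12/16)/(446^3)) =10291110181/1064598432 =9.67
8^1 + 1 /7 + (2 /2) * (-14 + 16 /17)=-585 /119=-4.92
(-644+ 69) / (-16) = 35.94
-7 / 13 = -0.54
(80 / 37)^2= 6400 / 1369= 4.67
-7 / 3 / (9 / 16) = -112 / 27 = -4.15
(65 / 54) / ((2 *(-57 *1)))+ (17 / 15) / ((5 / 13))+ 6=1375267 / 153900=8.94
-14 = -14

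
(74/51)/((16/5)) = 185/408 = 0.45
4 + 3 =7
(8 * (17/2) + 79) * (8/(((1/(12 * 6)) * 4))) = 21168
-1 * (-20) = 20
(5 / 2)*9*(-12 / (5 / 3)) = -162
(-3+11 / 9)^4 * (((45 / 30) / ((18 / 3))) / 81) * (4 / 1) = 65536 / 531441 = 0.12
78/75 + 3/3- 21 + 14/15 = -1352/75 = -18.03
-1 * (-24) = 24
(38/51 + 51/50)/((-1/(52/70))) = -8359/6375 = -1.31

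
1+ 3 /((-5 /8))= -19 /5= -3.80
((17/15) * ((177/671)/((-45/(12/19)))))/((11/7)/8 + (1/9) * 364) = -0.00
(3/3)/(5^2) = 0.04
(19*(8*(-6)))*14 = -12768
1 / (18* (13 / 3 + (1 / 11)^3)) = 1331 / 103836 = 0.01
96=96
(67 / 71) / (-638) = -0.00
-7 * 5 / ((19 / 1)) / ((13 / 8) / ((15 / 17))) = -4200 / 4199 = -1.00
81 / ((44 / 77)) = 141.75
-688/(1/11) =-7568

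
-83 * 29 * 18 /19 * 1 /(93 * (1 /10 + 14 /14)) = -144420 /6479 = -22.29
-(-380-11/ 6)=2291/ 6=381.83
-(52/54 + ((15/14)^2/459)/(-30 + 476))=-38638097/40123944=-0.96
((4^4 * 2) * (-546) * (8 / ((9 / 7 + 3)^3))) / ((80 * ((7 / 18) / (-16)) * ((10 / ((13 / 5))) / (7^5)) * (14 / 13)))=926373873152 / 15625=59287927.88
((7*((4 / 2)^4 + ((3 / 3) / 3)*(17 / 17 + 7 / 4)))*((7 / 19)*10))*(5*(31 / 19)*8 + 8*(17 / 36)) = 293585705 / 9747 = 30120.62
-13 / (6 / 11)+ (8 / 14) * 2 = -953 / 42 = -22.69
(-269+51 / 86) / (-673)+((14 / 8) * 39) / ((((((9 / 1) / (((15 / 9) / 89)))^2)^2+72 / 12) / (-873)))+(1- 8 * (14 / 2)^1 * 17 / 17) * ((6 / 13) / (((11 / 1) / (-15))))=83661746015176431463 / 2389365848456263508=35.01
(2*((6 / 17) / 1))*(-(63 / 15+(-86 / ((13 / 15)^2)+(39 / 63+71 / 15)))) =7448972 / 100555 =74.08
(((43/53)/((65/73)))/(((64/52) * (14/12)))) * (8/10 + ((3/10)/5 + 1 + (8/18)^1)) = 3255143/2226000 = 1.46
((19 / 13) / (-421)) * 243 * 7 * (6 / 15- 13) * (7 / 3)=4750893 / 27365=173.61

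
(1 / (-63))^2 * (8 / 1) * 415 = 0.84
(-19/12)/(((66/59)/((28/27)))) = -7847/5346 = -1.47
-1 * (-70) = 70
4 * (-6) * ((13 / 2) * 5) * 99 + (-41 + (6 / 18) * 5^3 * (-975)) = -117886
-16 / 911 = -0.02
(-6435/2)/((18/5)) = -3575/4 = -893.75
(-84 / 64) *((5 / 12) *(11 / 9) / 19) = -385 / 10944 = -0.04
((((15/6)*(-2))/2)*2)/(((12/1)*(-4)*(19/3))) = 5/304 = 0.02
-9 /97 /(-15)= 3 /485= 0.01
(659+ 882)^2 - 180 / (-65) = 30870889 / 13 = 2374683.77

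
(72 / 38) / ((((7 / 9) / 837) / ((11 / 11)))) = 271188 / 133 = 2039.01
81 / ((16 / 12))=243 / 4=60.75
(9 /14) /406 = 9 /5684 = 0.00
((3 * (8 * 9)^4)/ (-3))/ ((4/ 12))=-80621568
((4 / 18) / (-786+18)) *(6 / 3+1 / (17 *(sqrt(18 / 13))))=-1 / 1728 - sqrt(26) / 352512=-0.00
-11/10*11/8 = -121/80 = -1.51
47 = 47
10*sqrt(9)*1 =30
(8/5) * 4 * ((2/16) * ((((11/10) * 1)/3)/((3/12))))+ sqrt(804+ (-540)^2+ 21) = 88/75+ 5 * sqrt(11697) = 541.94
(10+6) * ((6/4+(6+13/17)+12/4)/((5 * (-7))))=-3064/595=-5.15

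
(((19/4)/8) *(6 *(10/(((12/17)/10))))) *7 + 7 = 56637/16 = 3539.81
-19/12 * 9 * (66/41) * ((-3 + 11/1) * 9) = -67716/41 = -1651.61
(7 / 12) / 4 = 7 / 48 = 0.15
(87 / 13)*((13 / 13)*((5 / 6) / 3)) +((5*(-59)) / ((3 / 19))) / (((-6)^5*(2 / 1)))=1.98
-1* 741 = -741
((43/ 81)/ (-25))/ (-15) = 43/ 30375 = 0.00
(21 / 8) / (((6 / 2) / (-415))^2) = 1205575 / 24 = 50232.29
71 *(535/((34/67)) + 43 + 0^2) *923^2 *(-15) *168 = -2843299594060380/17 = -167252917297669.41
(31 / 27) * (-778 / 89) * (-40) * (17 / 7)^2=278804080 / 117747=2367.82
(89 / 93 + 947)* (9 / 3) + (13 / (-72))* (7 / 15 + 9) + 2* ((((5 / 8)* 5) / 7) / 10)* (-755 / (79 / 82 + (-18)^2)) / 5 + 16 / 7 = 2220411154282 / 780623865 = 2844.41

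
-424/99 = -4.28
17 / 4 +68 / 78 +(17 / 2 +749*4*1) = 469501 / 156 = 3009.62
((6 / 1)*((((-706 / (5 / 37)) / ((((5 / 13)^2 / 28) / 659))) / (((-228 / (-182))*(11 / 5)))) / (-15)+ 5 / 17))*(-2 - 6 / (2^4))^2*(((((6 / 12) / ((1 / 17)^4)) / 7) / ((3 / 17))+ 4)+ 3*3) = 1700443019522517488797 / 94248000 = 18042218609652.38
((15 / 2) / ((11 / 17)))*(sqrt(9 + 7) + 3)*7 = 12495 / 22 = 567.95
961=961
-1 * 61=-61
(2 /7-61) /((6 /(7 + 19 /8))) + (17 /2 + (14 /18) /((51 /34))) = -259603 /3024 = -85.85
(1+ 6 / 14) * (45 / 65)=0.99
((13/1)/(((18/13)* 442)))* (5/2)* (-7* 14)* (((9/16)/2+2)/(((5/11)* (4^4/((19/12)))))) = -9718709/60162048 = -0.16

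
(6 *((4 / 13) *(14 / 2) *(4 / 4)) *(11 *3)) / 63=88 / 13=6.77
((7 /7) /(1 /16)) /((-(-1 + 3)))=-8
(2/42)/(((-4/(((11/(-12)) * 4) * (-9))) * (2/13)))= -143/56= -2.55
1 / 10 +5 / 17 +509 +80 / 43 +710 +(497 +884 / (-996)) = 3125934299 / 1820190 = 1717.37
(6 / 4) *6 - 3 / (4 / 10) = 3 / 2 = 1.50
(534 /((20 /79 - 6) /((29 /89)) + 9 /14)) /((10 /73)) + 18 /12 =-1242132693 /5450650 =-227.89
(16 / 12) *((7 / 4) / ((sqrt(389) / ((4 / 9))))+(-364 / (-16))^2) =28 *sqrt(389) / 10503+8281 / 12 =690.14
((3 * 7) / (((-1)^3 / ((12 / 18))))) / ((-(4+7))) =14 / 11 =1.27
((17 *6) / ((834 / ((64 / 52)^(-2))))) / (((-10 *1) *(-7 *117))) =221 / 22417920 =0.00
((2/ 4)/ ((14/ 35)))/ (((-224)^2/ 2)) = 5/ 100352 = 0.00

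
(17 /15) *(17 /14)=289 /210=1.38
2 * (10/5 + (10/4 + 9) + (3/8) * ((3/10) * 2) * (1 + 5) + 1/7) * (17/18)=35683/1260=28.32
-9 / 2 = -4.50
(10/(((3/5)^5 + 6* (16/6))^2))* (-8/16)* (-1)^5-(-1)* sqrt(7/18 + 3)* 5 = 48828125/2524359049 + 5* sqrt(122)/6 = 9.22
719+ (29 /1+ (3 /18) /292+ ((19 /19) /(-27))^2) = 318451355 /425736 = 748.00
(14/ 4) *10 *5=175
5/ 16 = 0.31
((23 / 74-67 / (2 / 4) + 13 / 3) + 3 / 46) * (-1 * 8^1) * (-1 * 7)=-7240.28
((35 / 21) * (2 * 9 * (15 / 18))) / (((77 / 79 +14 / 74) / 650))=23749375 / 1701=13962.01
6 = 6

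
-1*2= -2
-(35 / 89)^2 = -1225 / 7921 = -0.15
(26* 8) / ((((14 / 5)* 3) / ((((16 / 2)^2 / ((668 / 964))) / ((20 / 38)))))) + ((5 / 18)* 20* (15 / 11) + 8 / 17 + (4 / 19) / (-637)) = 4936214071142 / 1133893761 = 4353.33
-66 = -66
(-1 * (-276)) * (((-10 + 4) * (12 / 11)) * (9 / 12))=-14904 / 11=-1354.91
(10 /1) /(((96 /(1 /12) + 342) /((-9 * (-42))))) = 210 /83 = 2.53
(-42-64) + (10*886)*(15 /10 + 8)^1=84064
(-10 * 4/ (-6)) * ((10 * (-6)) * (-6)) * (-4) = -9600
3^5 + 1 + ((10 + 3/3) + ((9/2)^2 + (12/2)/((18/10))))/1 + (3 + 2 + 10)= 3523/12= 293.58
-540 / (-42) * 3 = 270 / 7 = 38.57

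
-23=-23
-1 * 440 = -440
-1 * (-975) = 975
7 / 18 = 0.39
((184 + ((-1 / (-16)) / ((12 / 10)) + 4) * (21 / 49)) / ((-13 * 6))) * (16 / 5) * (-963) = 2671041 / 364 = 7338.02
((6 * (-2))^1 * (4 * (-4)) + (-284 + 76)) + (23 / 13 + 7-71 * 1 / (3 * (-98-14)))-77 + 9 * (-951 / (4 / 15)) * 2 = -280759837 / 4368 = -64276.52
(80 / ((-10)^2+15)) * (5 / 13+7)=1536 / 299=5.14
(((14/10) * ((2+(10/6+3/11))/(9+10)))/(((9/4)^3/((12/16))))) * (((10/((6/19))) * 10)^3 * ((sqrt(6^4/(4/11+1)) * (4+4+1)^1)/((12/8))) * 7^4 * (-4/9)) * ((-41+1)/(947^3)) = 80768257024000000 * sqrt(165)/183879754245099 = 5642.20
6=6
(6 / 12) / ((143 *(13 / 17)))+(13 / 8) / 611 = 5055 / 698984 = 0.01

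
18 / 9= 2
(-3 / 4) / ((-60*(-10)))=-1 / 800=-0.00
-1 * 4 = -4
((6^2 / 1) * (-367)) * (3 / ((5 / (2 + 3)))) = -39636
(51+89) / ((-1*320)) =-7 / 16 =-0.44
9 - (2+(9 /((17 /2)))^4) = 479671 /83521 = 5.74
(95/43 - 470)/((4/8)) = -40230/43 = -935.58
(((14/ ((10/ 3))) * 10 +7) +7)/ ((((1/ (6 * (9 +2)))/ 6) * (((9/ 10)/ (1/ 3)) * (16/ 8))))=12320/ 3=4106.67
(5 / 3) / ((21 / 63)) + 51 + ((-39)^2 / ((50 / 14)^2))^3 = 413990356612889 / 244140625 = 1695704.50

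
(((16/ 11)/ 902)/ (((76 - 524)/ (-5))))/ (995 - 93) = 5/ 250590032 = 0.00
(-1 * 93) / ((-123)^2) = -31 / 5043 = -0.01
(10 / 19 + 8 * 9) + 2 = 1416 / 19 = 74.53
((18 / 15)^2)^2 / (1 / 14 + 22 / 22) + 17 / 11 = 119653 / 34375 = 3.48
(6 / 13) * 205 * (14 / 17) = 77.92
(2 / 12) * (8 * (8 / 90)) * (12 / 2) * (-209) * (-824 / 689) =5510912 / 31005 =177.74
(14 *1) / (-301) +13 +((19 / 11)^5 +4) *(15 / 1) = 2102300842 / 6925193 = 303.57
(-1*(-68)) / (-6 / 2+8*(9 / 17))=1156 / 21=55.05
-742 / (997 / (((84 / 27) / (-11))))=0.21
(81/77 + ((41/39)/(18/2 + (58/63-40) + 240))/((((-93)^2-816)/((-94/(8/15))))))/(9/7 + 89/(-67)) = -278388409161/11286532400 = -24.67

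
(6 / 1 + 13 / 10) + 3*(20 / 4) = 223 / 10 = 22.30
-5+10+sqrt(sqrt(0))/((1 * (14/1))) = 5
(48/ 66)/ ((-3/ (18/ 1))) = -48/ 11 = -4.36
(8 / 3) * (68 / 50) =272 / 75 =3.63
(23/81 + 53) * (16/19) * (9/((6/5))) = 172640/513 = 336.53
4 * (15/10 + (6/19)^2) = 2310/361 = 6.40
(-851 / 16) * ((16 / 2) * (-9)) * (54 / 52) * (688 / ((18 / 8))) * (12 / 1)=189698112 / 13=14592162.46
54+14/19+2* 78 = 4004/19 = 210.74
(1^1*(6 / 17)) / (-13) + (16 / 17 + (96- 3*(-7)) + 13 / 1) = 28932 / 221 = 130.91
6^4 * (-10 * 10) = -129600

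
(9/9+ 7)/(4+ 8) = 2/3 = 0.67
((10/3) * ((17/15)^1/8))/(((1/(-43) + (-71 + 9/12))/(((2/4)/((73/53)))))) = -2279/934254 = -0.00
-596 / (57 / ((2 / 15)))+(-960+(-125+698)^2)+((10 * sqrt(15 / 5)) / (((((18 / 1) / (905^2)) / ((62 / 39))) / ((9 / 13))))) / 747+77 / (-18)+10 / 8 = 253897750 * sqrt(3) / 378729+373195619 / 1140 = 328525.74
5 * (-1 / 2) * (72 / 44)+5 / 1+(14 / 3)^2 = 2246 / 99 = 22.69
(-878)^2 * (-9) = -6937956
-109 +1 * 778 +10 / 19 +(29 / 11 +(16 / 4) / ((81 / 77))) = 11443414 / 16929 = 675.97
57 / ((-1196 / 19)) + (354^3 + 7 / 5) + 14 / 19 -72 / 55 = 11088868953457 / 249964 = 44361863.92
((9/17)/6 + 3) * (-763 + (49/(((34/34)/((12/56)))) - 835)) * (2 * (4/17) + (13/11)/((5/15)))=-250364625/12716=-19688.95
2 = 2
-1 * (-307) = 307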